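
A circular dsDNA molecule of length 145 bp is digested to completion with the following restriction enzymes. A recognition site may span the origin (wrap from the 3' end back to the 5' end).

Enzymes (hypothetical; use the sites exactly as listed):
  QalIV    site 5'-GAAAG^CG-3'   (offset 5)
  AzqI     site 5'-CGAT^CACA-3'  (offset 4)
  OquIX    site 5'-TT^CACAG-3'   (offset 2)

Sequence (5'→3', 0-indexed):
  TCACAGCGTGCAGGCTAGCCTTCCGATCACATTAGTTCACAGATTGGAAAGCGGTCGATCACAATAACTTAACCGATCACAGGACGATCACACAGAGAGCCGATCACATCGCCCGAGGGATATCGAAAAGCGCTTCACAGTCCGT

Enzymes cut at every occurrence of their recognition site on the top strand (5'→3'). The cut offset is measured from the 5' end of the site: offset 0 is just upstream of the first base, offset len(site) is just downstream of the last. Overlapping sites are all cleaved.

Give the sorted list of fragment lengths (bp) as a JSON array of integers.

Per-enzyme occurrences:
  QalIV GAAAGCG/5: at [46] ⇒ [51]
  AzqI CGATCACA/4: at [23, 55, 73, 84, 100] ⇒ [27, 59, 77, 88, 104]
  OquIX TTCACAG/2: at [35, 133, 144] ⇒ [1, 37, 135]

All cut coordinates (distinct, sorted): [1, 27, 37, 51, 59, 77, 88, 104, 135]

Fragment lengths:
  1→27: 26 bp
  27→37: 10 bp
  37→51: 14 bp
  51→59: 8 bp
  59→77: 18 bp
  77→88: 11 bp
  88→104: 16 bp
  104→135: 31 bp
  135→1 (wrap): 145-135+1 = 11 bp

[8,10,11,11,14,16,18,26,31]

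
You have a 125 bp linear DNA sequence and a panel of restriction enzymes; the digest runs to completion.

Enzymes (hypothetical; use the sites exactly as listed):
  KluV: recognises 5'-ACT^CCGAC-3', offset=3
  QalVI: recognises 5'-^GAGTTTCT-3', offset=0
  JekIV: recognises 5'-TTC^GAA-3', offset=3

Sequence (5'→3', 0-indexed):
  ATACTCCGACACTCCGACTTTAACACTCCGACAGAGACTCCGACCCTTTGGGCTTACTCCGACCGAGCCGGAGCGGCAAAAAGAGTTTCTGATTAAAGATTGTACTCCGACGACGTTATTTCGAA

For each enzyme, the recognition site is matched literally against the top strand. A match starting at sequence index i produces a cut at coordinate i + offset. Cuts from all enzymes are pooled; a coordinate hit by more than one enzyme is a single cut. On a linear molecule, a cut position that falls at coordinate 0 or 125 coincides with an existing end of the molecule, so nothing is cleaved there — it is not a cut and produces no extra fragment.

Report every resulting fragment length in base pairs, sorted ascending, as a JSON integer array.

Scan for sites:
  KluV (ACTCCGAC, off=3): starts [2, 10, 24, 36, 55, 103] → cuts [5, 13, 27, 39, 58, 106]
  QalVI (GAGTTTCT, off=0): starts [82] → cuts [82]
  JekIV (TTCGAA, off=3): starts [119] → cuts [122]

All cut coordinates (distinct, sorted): [5, 13, 27, 39, 58, 82, 106, 122]

Fragments:
  [0,5): 5 bp
  [5,13): 8 bp
  [13,27): 14 bp
  [27,39): 12 bp
  [39,58): 19 bp
  [58,82): 24 bp
  [82,106): 24 bp
  [106,122): 16 bp
  [122,125): 3 bp

[3,5,8,12,14,16,19,24,24]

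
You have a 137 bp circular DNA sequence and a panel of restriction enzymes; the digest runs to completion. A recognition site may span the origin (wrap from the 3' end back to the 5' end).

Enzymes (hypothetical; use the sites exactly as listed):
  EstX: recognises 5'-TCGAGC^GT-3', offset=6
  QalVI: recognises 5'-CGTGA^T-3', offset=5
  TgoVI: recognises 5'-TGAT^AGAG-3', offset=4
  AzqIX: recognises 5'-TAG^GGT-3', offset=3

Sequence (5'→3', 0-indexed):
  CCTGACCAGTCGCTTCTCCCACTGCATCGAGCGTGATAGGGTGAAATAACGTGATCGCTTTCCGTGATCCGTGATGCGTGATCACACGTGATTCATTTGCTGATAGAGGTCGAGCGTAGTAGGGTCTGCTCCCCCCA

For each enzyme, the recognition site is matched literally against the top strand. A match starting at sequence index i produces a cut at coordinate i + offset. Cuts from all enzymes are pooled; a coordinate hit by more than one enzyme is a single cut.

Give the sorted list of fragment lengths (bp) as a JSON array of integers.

Per-enzyme occurrences:
  EstX (TCGAGCGT, off=6): starts [26, 109] → cuts [32, 115]
  QalVI (CGTGAT, off=5): starts [31, 49, 62, 69, 76, 86] → cuts [36, 54, 67, 74, 81, 91]
  TgoVI (TGATAGAG, off=4): starts [100] → cuts [104]
  AzqIX (TAGGGT, off=3): starts [36, 119] → cuts [39, 122]

Pooled cuts: [32, 36, 39, 54, 67, 74, 81, 91, 104, 115, 122]

Fragments:
  32→36: 4 bp
  36→39: 3 bp
  39→54: 15 bp
  54→67: 13 bp
  67→74: 7 bp
  74→81: 7 bp
  81→91: 10 bp
  91→104: 13 bp
  104→115: 11 bp
  115→122: 7 bp
  122→32 (wrap): 137-122+32 = 47 bp

[3,4,7,7,7,10,11,13,13,15,47]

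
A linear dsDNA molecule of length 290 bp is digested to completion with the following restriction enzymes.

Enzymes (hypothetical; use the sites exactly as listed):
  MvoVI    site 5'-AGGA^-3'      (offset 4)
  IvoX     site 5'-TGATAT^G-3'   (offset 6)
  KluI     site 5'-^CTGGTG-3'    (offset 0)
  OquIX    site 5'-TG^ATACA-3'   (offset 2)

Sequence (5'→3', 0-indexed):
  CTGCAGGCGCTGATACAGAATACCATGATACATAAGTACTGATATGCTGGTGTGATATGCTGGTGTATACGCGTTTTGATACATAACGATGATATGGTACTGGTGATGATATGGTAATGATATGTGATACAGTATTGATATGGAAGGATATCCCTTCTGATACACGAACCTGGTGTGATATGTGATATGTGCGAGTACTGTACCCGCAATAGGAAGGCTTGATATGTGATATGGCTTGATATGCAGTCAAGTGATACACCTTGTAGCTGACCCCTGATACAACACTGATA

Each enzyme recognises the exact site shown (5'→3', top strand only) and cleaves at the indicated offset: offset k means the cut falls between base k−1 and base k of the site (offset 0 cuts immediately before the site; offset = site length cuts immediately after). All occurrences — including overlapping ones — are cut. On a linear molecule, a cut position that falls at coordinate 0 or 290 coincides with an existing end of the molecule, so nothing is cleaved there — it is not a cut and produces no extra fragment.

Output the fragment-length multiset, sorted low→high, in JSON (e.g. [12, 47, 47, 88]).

[1,1,3,4,7,7,7,10,10,11,11,11,11,12,12,12,13,14,15,15,17,18,19,23,26]

Per-enzyme occurrences:
  MvoVI (AGGA, off=4): starts [144, 210] → cuts [148, 214]
  IvoX (TGATATG, off=6): starts [39, 52, 89, 106, 117, 135, 175, 182, 219, 226, 236] → cuts [45, 58, 95, 112, 123, 141, 181, 188, 225, 232, 242]
  KluI (CTGGTG, off=0): starts [46, 59, 99, 169] → cuts [46, 59, 99, 169]
  OquIX (TGATACA, off=2): starts [10, 25, 76, 124, 157, 251, 274] → cuts [12, 27, 78, 126, 159, 253, 276]

All cut coordinates (distinct, sorted): [12, 27, 45, 46, 58, 59, 78, 95, 99, 112, 123, 126, 141, 148, 159, 169, 181, 188, 214, 225, 232, 242, 253, 276]

Fragments:
  [0,12): 12 bp
  [12,27): 15 bp
  [27,45): 18 bp
  [45,46): 1 bp
  [46,58): 12 bp
  [58,59): 1 bp
  [59,78): 19 bp
  [78,95): 17 bp
  [95,99): 4 bp
  [99,112): 13 bp
  [112,123): 11 bp
  [123,126): 3 bp
  [126,141): 15 bp
  [141,148): 7 bp
  [148,159): 11 bp
  [159,169): 10 bp
  [169,181): 12 bp
  [181,188): 7 bp
  [188,214): 26 bp
  [214,225): 11 bp
  [225,232): 7 bp
  [232,242): 10 bp
  [242,253): 11 bp
  [253,276): 23 bp
  [276,290): 14 bp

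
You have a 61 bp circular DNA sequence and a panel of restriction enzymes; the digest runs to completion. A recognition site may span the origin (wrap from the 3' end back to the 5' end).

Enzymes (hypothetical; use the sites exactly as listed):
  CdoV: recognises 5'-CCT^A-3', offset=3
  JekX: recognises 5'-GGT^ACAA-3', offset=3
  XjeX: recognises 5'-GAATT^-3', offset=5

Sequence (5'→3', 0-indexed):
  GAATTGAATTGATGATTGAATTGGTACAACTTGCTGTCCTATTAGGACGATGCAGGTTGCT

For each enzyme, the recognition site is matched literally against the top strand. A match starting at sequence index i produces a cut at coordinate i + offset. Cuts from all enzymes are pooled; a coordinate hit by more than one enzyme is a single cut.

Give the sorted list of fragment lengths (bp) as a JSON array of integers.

[3,5,12,15,26]

Per-enzyme occurrences:
  CdoV (CCTA, off=3): starts [37] → cuts [40]
  JekX (GGTACAA, off=3): starts [22] → cuts [25]
  XjeX (GAATT, off=5): starts [0, 5, 17] → cuts [5, 10, 22]

All cut coordinates (distinct, sorted): [5, 10, 22, 25, 40]

Fragments:
  5→10: 5 bp
  10→22: 12 bp
  22→25: 3 bp
  25→40: 15 bp
  40→5 (wrap): 61-40+5 = 26 bp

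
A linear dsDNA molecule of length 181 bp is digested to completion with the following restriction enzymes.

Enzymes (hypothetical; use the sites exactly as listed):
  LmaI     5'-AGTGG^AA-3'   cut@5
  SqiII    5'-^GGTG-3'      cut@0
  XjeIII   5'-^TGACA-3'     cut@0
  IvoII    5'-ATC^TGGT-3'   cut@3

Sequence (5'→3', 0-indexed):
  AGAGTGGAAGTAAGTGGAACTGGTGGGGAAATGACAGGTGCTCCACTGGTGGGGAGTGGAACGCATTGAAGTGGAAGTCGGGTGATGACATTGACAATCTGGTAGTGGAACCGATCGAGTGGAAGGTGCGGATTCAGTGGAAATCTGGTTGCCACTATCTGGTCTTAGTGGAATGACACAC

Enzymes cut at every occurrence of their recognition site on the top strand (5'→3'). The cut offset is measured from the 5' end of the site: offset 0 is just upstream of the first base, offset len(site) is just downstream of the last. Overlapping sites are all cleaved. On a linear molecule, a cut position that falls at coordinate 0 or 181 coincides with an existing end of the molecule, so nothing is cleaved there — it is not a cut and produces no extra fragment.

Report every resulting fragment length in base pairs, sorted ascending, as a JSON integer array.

Per-enzyme occurrences:
  LmaI AGTGGAA/5: at [2, 12, 54, 69, 103, 117, 135, 166] ⇒ [7, 17, 59, 74, 108, 122, 140, 171]
  SqiII GGTG/0: at [21, 36, 47, 80, 124] ⇒ [21, 36, 47, 80, 124]
  XjeIII TGACA/0: at [31, 85, 91, 173] ⇒ [31, 85, 91, 173]
  IvoII ATCTGGT/3: at [96, 142, 156] ⇒ [99, 145, 159]

All cut coordinates (distinct, sorted): [7, 17, 21, 31, 36, 47, 59, 74, 80, 85, 91, 99, 108, 122, 124, 140, 145, 159, 171, 173]

Fragment lengths:
  [0,7): 7 bp
  [7,17): 10 bp
  [17,21): 4 bp
  [21,31): 10 bp
  [31,36): 5 bp
  [36,47): 11 bp
  [47,59): 12 bp
  [59,74): 15 bp
  [74,80): 6 bp
  [80,85): 5 bp
  [85,91): 6 bp
  [91,99): 8 bp
  [99,108): 9 bp
  [108,122): 14 bp
  [122,124): 2 bp
  [124,140): 16 bp
  [140,145): 5 bp
  [145,159): 14 bp
  [159,171): 12 bp
  [171,173): 2 bp
  [173,181): 8 bp

[2,2,4,5,5,5,6,6,7,8,8,9,10,10,11,12,12,14,14,15,16]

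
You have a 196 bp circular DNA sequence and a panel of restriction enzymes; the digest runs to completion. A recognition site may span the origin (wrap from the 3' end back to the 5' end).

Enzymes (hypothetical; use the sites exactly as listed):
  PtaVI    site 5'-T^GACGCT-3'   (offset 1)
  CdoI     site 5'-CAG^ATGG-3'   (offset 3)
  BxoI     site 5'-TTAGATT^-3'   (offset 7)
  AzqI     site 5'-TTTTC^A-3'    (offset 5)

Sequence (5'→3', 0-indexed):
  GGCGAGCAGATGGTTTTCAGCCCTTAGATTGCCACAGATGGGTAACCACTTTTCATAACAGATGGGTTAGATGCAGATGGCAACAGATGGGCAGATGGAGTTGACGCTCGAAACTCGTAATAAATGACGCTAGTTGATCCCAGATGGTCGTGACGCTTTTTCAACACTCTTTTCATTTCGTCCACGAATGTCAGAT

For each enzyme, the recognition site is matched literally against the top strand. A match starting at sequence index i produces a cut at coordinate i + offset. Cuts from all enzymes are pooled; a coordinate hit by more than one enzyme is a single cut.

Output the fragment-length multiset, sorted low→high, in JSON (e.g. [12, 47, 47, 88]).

[7,7,8,8,8,9,10,11,11,12,12,15,17,18,20,23]

Per-enzyme occurrences:
  PtaVI (TGACGCT, off=1): starts [101, 124, 150] → cuts [102, 125, 151]
  CdoI (CAGATGG, off=3): starts [6, 34, 58, 73, 83, 91, 140, 191] → cuts [9, 37, 61, 76, 86, 94, 143, 194]
  BxoI (TTAGATT, off=7): starts [23] → cuts [30]
  AzqI (TTTTCA, off=5): starts [13, 49, 157, 169] → cuts [18, 54, 162, 174]

Pooled cuts: [9, 18, 30, 37, 54, 61, 76, 86, 94, 102, 125, 143, 151, 162, 174, 194]

Fragment lengths:
  9→18: 9 bp
  18→30: 12 bp
  30→37: 7 bp
  37→54: 17 bp
  54→61: 7 bp
  61→76: 15 bp
  76→86: 10 bp
  86→94: 8 bp
  94→102: 8 bp
  102→125: 23 bp
  125→143: 18 bp
  143→151: 8 bp
  151→162: 11 bp
  162→174: 12 bp
  174→194: 20 bp
  194→9 (wrap): 196-194+9 = 11 bp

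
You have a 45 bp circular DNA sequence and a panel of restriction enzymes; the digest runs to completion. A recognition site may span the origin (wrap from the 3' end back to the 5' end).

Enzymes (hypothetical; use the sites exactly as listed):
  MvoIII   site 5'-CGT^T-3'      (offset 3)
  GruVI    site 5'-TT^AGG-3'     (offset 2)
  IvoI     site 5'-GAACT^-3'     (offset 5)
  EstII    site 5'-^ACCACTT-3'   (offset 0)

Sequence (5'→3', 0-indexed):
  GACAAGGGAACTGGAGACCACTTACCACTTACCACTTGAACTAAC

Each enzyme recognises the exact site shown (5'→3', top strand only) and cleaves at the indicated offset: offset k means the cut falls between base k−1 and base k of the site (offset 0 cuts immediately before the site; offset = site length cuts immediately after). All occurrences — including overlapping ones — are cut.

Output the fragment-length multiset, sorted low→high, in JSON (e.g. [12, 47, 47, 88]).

Scan for sites:
  MvoIII (CGTT, off=3): no sites
  GruVI (TTAGG, off=2): no sites
  IvoI GAACT/5: at [7, 37] ⇒ [12, 42]
  EstII ACCACTT/0: at [16, 23, 30] ⇒ [16, 23, 30]

All cut coordinates (distinct, sorted): [12, 16, 23, 30, 42]

Fragment lengths:
  12→16: 4 bp
  16→23: 7 bp
  23→30: 7 bp
  30→42: 12 bp
  42→12 (wrap): 45-42+12 = 15 bp

[4,7,7,12,15]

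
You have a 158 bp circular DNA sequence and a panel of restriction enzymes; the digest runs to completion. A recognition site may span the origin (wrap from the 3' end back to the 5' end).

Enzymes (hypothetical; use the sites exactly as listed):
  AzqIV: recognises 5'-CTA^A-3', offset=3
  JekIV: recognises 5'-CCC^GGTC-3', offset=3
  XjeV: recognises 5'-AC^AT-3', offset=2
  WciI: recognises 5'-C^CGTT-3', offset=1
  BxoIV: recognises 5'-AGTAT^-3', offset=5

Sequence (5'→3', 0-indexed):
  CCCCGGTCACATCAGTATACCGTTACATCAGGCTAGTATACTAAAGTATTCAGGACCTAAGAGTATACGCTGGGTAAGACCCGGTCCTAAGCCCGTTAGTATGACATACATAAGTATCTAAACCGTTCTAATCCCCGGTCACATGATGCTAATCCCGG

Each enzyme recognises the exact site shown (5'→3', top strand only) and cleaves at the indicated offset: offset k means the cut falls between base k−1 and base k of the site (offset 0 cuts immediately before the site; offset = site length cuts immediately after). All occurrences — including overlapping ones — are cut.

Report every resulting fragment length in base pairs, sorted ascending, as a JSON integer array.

Per-enzyme occurrences:
  AzqIV CTAA/3: at [40, 56, 86, 117, 127, 148] ⇒ [43, 59, 89, 120, 130, 151]
  JekIV CCCGGTC/3: at [1, 79, 133] ⇒ [4, 82, 136]
  XjeV ACAT/2: at [8, 24, 103, 107, 140] ⇒ [10, 26, 105, 109, 142]
  WciI CCGTT/1: at [19, 92, 122] ⇒ [20, 93, 123]
  BxoIV AGTAT/5: at [13, 34, 44, 61, 97, 112] ⇒ [18, 39, 49, 66, 102, 117]

All cut coordinates (distinct, sorted): [4, 10, 18, 20, 26, 39, 43, 49, 59, 66, 82, 89, 93, 102, 105, 109, 117, 120, 123, 130, 136, 142, 151]

Fragments:
  4→10: 6 bp
  10→18: 8 bp
  18→20: 2 bp
  20→26: 6 bp
  26→39: 13 bp
  39→43: 4 bp
  43→49: 6 bp
  49→59: 10 bp
  59→66: 7 bp
  66→82: 16 bp
  82→89: 7 bp
  89→93: 4 bp
  93→102: 9 bp
  102→105: 3 bp
  105→109: 4 bp
  109→117: 8 bp
  117→120: 3 bp
  120→123: 3 bp
  123→130: 7 bp
  130→136: 6 bp
  136→142: 6 bp
  142→151: 9 bp
  151→4 (wrap): 158-151+4 = 11 bp

[2,3,3,3,4,4,4,6,6,6,6,6,7,7,7,8,8,9,9,10,11,13,16]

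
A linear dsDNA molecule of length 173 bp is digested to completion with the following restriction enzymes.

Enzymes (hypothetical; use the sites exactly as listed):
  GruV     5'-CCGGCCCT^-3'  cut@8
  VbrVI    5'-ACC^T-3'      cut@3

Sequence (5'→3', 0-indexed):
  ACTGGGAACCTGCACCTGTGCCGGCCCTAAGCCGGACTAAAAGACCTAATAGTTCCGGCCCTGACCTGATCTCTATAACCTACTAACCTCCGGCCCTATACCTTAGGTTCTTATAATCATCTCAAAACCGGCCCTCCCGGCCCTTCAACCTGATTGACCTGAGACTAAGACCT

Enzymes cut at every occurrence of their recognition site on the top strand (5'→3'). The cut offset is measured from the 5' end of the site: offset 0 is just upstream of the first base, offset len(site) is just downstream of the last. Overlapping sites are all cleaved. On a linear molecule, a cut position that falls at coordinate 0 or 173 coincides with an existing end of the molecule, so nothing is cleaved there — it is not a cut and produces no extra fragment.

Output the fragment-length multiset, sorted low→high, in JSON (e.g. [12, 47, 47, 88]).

[1,4,5,6,6,8,9,9,9,10,12,13,14,16,18,33]

Per-enzyme occurrences:
  GruV CCGGCCCT/8: at [20, 54, 89, 127, 136] ⇒ [28, 62, 97, 135, 144]
  VbrVI ACCT/3: at [7, 13, 43, 63, 77, 85, 99, 147, 156, 169] ⇒ [10, 16, 46, 66, 80, 88, 102, 150, 159, 172]

All cut coordinates (distinct, sorted): [10, 16, 28, 46, 62, 66, 80, 88, 97, 102, 135, 144, 150, 159, 172]

Fragments:
  [0,10): 10 bp
  [10,16): 6 bp
  [16,28): 12 bp
  [28,46): 18 bp
  [46,62): 16 bp
  [62,66): 4 bp
  [66,80): 14 bp
  [80,88): 8 bp
  [88,97): 9 bp
  [97,102): 5 bp
  [102,135): 33 bp
  [135,144): 9 bp
  [144,150): 6 bp
  [150,159): 9 bp
  [159,172): 13 bp
  [172,173): 1 bp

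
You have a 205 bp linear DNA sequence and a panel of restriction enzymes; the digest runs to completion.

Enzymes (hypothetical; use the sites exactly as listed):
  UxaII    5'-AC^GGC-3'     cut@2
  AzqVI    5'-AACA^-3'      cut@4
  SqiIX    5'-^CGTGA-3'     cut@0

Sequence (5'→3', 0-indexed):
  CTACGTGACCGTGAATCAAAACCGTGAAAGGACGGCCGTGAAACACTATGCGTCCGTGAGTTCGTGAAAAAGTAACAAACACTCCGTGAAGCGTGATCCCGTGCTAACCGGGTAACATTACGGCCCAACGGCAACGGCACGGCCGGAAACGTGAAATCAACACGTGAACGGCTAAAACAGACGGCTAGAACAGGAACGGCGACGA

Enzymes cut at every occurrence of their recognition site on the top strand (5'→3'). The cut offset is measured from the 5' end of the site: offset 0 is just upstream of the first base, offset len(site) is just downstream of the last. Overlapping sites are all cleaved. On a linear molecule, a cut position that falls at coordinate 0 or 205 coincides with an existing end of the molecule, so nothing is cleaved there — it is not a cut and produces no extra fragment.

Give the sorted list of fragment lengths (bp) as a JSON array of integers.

[3,3,3,3,4,4,5,5,6,6,7,7,8,8,8,9,9,9,10,10,11,13,13,15,26]

Site scan:
  UxaII (ACGGC, off=2): starts [31, 119, 127, 133, 138, 167, 180, 195] → cuts [33, 121, 129, 135, 140, 169, 182, 197]
  AzqVI (AACA, off=4): starts [41, 73, 77, 113, 158, 175, 188] → cuts [45, 77, 81, 117, 162, 179, 192]
  SqiIX (CGTGA, off=0): starts [3, 9, 22, 36, 54, 62, 84, 91, 149, 162] → cuts [3, 9, 22, 36, 54, 62, 84, 91, 149, 162]

All cut coordinates (distinct, sorted): [3, 9, 22, 33, 36, 45, 54, 62, 77, 81, 84, 91, 117, 121, 129, 135, 140, 149, 162, 169, 179, 182, 192, 197]

Fragment lengths:
  [0,3): 3 bp
  [3,9): 6 bp
  [9,22): 13 bp
  [22,33): 11 bp
  [33,36): 3 bp
  [36,45): 9 bp
  [45,54): 9 bp
  [54,62): 8 bp
  [62,77): 15 bp
  [77,81): 4 bp
  [81,84): 3 bp
  [84,91): 7 bp
  [91,117): 26 bp
  [117,121): 4 bp
  [121,129): 8 bp
  [129,135): 6 bp
  [135,140): 5 bp
  [140,149): 9 bp
  [149,162): 13 bp
  [162,169): 7 bp
  [169,179): 10 bp
  [179,182): 3 bp
  [182,192): 10 bp
  [192,197): 5 bp
  [197,205): 8 bp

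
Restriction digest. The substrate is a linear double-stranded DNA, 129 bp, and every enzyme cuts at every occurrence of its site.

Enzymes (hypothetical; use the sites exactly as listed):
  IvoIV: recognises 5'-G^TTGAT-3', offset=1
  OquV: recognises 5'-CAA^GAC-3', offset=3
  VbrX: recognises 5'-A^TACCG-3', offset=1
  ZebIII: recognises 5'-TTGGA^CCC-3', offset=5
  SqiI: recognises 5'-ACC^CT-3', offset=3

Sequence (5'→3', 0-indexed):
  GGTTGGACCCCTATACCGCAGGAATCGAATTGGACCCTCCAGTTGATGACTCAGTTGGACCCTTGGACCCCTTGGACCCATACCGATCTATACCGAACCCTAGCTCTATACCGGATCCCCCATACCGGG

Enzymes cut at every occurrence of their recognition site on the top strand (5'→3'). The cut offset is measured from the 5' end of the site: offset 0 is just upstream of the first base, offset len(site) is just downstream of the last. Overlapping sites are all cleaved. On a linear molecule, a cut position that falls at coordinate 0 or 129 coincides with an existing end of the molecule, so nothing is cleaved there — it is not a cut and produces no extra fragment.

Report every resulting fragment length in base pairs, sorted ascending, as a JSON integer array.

[2,2,4,6,6,6,7,7,9,9,9,10,14,17,21]

Per-enzyme occurrences:
  IvoIV (GTTGAT, off=1): starts [41] → cuts [42]
  OquV (CAAGAC, off=3): no sites
  VbrX (ATACCG, off=1): starts [12, 79, 89, 107, 121] → cuts [13, 80, 90, 108, 122]
  ZebIII (TTGGACCC, off=5): starts [2, 29, 54, 62, 71] → cuts [7, 34, 59, 67, 76]
  SqiI (ACCCT, off=3): starts [33, 58, 96] → cuts [36, 61, 99]

All cut coordinates (distinct, sorted): [7, 13, 34, 36, 42, 59, 61, 67, 76, 80, 90, 99, 108, 122]

Fragment lengths:
  [0,7): 7 bp
  [7,13): 6 bp
  [13,34): 21 bp
  [34,36): 2 bp
  [36,42): 6 bp
  [42,59): 17 bp
  [59,61): 2 bp
  [61,67): 6 bp
  [67,76): 9 bp
  [76,80): 4 bp
  [80,90): 10 bp
  [90,99): 9 bp
  [99,108): 9 bp
  [108,122): 14 bp
  [122,129): 7 bp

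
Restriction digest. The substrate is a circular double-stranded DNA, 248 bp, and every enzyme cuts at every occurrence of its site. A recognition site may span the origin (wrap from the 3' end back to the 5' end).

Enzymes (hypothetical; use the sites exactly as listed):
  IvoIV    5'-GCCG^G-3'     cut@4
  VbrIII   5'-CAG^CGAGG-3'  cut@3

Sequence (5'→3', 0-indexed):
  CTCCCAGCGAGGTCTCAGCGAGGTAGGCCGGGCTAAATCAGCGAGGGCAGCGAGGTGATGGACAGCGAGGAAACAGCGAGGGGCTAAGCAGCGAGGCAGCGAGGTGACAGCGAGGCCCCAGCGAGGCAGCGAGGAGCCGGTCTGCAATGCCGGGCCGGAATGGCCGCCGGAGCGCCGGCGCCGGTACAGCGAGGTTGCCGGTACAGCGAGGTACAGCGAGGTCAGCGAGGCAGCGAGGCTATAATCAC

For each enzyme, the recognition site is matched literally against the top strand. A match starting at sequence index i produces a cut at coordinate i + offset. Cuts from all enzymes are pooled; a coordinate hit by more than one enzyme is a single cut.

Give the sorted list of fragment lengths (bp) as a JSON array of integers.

Site scan:
  IvoIV (GCCGG, off=4): starts [26, 135, 148, 153, 165, 173, 179, 196] → cuts [30, 139, 152, 157, 169, 177, 183, 200]
  VbrIII (CAGCGAGG, off=3): starts [4, 15, 38, 47, 62, 73, 88, 96, 107, 118, 126, 186, 203, 213, 222, 230] → cuts [7, 18, 41, 50, 65, 76, 91, 99, 110, 121, 129, 189, 206, 216, 225, 233]

Pooled cuts: [7, 18, 30, 41, 50, 65, 76, 91, 99, 110, 121, 129, 139, 152, 157, 169, 177, 183, 189, 200, 206, 216, 225, 233]

Fragments:
  7→18: 11 bp
  18→30: 12 bp
  30→41: 11 bp
  41→50: 9 bp
  50→65: 15 bp
  65→76: 11 bp
  76→91: 15 bp
  91→99: 8 bp
  99→110: 11 bp
  110→121: 11 bp
  121→129: 8 bp
  129→139: 10 bp
  139→152: 13 bp
  152→157: 5 bp
  157→169: 12 bp
  169→177: 8 bp
  177→183: 6 bp
  183→189: 6 bp
  189→200: 11 bp
  200→206: 6 bp
  206→216: 10 bp
  216→225: 9 bp
  225→233: 8 bp
  233→7 (wrap): 248-233+7 = 22 bp

[5,6,6,6,8,8,8,8,9,9,10,10,11,11,11,11,11,11,12,12,13,15,15,22]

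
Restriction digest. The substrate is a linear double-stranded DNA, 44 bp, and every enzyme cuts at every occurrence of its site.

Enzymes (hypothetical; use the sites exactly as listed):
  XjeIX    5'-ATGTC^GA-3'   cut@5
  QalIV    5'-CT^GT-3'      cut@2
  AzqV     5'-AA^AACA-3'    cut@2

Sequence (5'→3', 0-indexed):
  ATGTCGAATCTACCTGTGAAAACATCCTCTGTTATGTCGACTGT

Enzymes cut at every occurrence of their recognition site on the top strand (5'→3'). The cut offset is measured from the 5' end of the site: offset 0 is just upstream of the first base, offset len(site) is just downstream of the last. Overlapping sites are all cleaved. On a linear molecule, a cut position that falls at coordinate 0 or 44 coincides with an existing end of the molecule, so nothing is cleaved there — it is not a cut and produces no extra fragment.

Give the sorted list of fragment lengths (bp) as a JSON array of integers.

Per-enzyme occurrences:
  XjeIX ATGTCGA/5: at [0, 33] ⇒ [5, 38]
  QalIV CTGT/2: at [13, 28, 40] ⇒ [15, 30, 42]
  AzqV AAAACA/2: at [18] ⇒ [20]

All cut coordinates (distinct, sorted): [5, 15, 20, 30, 38, 42]

Fragments:
  [0,5): 5 bp
  [5,15): 10 bp
  [15,20): 5 bp
  [20,30): 10 bp
  [30,38): 8 bp
  [38,42): 4 bp
  [42,44): 2 bp

[2,4,5,5,8,10,10]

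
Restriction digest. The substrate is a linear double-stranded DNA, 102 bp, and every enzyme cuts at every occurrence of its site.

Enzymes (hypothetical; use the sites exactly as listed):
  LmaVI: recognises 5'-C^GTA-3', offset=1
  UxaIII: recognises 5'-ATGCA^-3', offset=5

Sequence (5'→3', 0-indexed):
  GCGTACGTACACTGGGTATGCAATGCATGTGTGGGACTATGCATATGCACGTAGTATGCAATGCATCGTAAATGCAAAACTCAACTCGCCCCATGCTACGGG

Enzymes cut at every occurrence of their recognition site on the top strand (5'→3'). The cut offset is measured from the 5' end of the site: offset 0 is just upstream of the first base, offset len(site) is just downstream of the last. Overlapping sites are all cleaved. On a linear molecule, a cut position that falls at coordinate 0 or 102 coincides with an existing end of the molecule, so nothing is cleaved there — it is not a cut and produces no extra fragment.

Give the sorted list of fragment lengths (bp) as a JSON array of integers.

[1,2,2,4,5,5,6,9,10,16,16,26]

Scan for sites:
  LmaVI (CGTA, off=1): starts [1, 5, 49, 66] → cuts [2, 6, 50, 67]
  UxaIII (ATGCA, off=5): starts [17, 22, 38, 44, 55, 60, 71] → cuts [22, 27, 43, 49, 60, 65, 76]

All cut coordinates (distinct, sorted): [2, 6, 22, 27, 43, 49, 50, 60, 65, 67, 76]

Fragments:
  [0,2): 2 bp
  [2,6): 4 bp
  [6,22): 16 bp
  [22,27): 5 bp
  [27,43): 16 bp
  [43,49): 6 bp
  [49,50): 1 bp
  [50,60): 10 bp
  [60,65): 5 bp
  [65,67): 2 bp
  [67,76): 9 bp
  [76,102): 26 bp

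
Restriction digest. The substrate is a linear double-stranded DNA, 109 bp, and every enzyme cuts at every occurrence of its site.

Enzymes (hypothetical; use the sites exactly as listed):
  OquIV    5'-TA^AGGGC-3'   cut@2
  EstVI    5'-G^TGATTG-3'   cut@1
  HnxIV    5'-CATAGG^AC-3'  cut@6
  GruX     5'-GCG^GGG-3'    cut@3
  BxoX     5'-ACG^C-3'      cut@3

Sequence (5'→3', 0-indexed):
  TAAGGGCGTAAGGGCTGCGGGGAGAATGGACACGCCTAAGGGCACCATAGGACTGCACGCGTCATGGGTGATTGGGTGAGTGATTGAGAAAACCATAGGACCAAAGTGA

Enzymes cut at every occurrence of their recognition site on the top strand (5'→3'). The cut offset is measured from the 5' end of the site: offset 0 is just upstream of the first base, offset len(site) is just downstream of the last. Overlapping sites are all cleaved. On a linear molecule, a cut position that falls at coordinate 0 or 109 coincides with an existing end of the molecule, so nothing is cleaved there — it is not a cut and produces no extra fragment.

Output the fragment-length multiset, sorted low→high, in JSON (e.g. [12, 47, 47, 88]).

[2,4,8,8,9,9,10,12,13,15,19]

Site scan:
  OquIV (TAAGGGC, off=2): starts [0, 8, 36] → cuts [2, 10, 38]
  EstVI (GTGATTG, off=1): starts [67, 79] → cuts [68, 80]
  HnxIV (CATAGGAC, off=6): starts [45, 93] → cuts [51, 99]
  GruX (GCGGGG, off=3): starts [16] → cuts [19]
  BxoX (ACGC, off=3): starts [31, 56] → cuts [34, 59]

All cut coordinates (distinct, sorted): [2, 10, 19, 34, 38, 51, 59, 68, 80, 99]

Fragment lengths:
  [0,2): 2 bp
  [2,10): 8 bp
  [10,19): 9 bp
  [19,34): 15 bp
  [34,38): 4 bp
  [38,51): 13 bp
  [51,59): 8 bp
  [59,68): 9 bp
  [68,80): 12 bp
  [80,99): 19 bp
  [99,109): 10 bp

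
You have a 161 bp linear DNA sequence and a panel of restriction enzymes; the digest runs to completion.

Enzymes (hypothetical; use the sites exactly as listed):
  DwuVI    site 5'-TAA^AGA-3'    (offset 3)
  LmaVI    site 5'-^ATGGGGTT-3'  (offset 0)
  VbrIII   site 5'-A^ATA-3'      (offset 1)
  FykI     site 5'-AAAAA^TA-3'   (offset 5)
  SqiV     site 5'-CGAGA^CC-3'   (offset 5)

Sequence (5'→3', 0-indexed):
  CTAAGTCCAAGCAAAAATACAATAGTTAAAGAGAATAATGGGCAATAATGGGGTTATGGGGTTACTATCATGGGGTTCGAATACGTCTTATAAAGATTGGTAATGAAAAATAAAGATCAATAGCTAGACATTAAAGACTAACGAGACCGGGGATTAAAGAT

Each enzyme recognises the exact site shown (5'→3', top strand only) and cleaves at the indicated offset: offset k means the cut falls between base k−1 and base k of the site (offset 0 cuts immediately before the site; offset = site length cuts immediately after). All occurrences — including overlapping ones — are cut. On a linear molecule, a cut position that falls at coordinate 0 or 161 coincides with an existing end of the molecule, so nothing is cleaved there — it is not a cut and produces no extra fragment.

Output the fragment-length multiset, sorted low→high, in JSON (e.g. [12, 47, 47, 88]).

[1,1,3,3,4,4,5,6,8,8,10,11,11,12,13,14,15,16,16]

Per-enzyme occurrences:
  DwuVI TAAAGA/3: at [26, 90, 110, 131, 154] ⇒ [29, 93, 113, 134, 157]
  LmaVI ATGGGGTT/0: at [47, 55, 69] ⇒ [47, 55, 69]
  VbrIII AATA/1: at [15, 20, 33, 43, 79, 108, 118] ⇒ [16, 21, 34, 44, 80, 109, 119]
  FykI AAAAATA/5: at [12, 105] ⇒ [17, 110]
  SqiV CGAGACC/5: at [141] ⇒ [146]

All cut coordinates (distinct, sorted): [16, 17, 21, 29, 34, 44, 47, 55, 69, 80, 93, 109, 110, 113, 119, 134, 146, 157]

Fragments:
  [0,16): 16 bp
  [16,17): 1 bp
  [17,21): 4 bp
  [21,29): 8 bp
  [29,34): 5 bp
  [34,44): 10 bp
  [44,47): 3 bp
  [47,55): 8 bp
  [55,69): 14 bp
  [69,80): 11 bp
  [80,93): 13 bp
  [93,109): 16 bp
  [109,110): 1 bp
  [110,113): 3 bp
  [113,119): 6 bp
  [119,134): 15 bp
  [134,146): 12 bp
  [146,157): 11 bp
  [157,161): 4 bp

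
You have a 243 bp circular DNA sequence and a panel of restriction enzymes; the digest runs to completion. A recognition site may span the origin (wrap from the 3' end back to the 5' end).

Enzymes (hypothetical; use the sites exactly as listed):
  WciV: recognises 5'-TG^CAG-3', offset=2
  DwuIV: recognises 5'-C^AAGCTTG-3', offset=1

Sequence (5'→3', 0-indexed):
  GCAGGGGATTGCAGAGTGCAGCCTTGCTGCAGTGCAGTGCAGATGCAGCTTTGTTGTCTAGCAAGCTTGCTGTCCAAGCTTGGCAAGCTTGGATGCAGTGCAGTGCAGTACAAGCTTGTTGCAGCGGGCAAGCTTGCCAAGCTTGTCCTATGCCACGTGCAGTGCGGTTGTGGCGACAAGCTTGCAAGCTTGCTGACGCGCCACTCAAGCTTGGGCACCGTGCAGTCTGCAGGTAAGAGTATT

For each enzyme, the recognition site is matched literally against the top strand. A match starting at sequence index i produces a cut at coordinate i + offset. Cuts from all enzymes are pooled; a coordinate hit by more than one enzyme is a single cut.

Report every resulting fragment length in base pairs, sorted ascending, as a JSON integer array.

Site scan:
  WciV TGCAG/2: at [9, 16, 27, 32, 37, 43, 93, 98, 103, 119, 157, 220, 227, 242] ⇒ [1, 11, 18, 29, 34, 39, 45, 95, 100, 105, 121, 159, 222, 229]
  DwuIV CAAGCTTG/1: at [61, 74, 83, 110, 128, 137, 176, 184, 205] ⇒ [62, 75, 84, 111, 129, 138, 177, 185, 206]

Pooled cuts: [1, 11, 18, 29, 34, 39, 45, 62, 75, 84, 95, 100, 105, 111, 121, 129, 138, 159, 177, 185, 206, 222, 229]

Fragment lengths:
  1→11: 10 bp
  11→18: 7 bp
  18→29: 11 bp
  29→34: 5 bp
  34→39: 5 bp
  39→45: 6 bp
  45→62: 17 bp
  62→75: 13 bp
  75→84: 9 bp
  84→95: 11 bp
  95→100: 5 bp
  100→105: 5 bp
  105→111: 6 bp
  111→121: 10 bp
  121→129: 8 bp
  129→138: 9 bp
  138→159: 21 bp
  159→177: 18 bp
  177→185: 8 bp
  185→206: 21 bp
  206→222: 16 bp
  222→229: 7 bp
  229→1 (wrap): 243-229+1 = 15 bp

[5,5,5,5,6,6,7,7,8,8,9,9,10,10,11,11,13,15,16,17,18,21,21]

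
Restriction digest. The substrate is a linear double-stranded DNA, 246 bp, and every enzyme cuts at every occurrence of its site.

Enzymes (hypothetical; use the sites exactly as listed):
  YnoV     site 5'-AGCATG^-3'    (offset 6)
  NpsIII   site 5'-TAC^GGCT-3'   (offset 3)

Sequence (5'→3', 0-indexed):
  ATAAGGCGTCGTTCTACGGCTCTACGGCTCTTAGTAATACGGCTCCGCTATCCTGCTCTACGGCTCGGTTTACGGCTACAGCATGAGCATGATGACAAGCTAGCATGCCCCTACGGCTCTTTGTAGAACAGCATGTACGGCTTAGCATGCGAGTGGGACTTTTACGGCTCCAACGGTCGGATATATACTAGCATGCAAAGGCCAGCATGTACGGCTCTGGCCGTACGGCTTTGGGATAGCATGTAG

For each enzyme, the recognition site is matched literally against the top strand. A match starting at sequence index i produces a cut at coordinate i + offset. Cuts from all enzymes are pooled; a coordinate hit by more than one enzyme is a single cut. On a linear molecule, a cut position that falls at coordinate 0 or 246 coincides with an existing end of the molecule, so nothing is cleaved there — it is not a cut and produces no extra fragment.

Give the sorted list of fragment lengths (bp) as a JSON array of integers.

[3,3,3,6,7,8,11,12,12,14,14,15,16,16,17,17,21,21,30]

Site scan:
  YnoV (AGCATG, off=6): starts [79, 85, 101, 129, 143, 189, 203, 237] → cuts [85, 91, 107, 135, 149, 195, 209, 243]
  NpsIII (TACGGCT, off=3): starts [14, 22, 37, 58, 70, 111, 135, 162, 209, 223] → cuts [17, 25, 40, 61, 73, 114, 138, 165, 212, 226]

All cut coordinates (distinct, sorted): [17, 25, 40, 61, 73, 85, 91, 107, 114, 135, 138, 149, 165, 195, 209, 212, 226, 243]

Fragment lengths:
  [0,17): 17 bp
  [17,25): 8 bp
  [25,40): 15 bp
  [40,61): 21 bp
  [61,73): 12 bp
  [73,85): 12 bp
  [85,91): 6 bp
  [91,107): 16 bp
  [107,114): 7 bp
  [114,135): 21 bp
  [135,138): 3 bp
  [138,149): 11 bp
  [149,165): 16 bp
  [165,195): 30 bp
  [195,209): 14 bp
  [209,212): 3 bp
  [212,226): 14 bp
  [226,243): 17 bp
  [243,246): 3 bp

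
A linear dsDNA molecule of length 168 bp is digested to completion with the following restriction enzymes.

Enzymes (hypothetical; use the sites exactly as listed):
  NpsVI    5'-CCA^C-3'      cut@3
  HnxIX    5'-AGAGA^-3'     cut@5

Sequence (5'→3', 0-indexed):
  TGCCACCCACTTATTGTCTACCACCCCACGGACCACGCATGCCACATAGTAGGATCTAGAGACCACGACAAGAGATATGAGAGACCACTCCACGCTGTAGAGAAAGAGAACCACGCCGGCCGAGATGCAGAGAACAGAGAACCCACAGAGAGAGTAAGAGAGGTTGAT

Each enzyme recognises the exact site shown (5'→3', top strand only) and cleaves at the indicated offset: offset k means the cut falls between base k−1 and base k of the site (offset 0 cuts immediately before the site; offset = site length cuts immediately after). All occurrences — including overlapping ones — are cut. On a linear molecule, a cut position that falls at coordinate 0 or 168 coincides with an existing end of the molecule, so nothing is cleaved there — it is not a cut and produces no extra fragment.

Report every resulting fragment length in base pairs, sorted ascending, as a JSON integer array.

[2,3,3,4,4,5,5,5,5,6,6,7,7,7,8,9,9,10,11,14,18,20]

Site scan:
  NpsVI CCAC/3: at [2, 6, 20, 25, 32, 41, 62, 84, 89, 110, 142] ⇒ [5, 9, 23, 28, 35, 44, 65, 87, 92, 113, 145]
  HnxIX AGAGA/5: at [57, 70, 79, 98, 104, 128, 135, 146, 148, 156] ⇒ [62, 75, 84, 103, 109, 133, 140, 151, 153, 161]

All cut coordinates (distinct, sorted): [5, 9, 23, 28, 35, 44, 62, 65, 75, 84, 87, 92, 103, 109, 113, 133, 140, 145, 151, 153, 161]

Fragment lengths:
  [0,5): 5 bp
  [5,9): 4 bp
  [9,23): 14 bp
  [23,28): 5 bp
  [28,35): 7 bp
  [35,44): 9 bp
  [44,62): 18 bp
  [62,65): 3 bp
  [65,75): 10 bp
  [75,84): 9 bp
  [84,87): 3 bp
  [87,92): 5 bp
  [92,103): 11 bp
  [103,109): 6 bp
  [109,113): 4 bp
  [113,133): 20 bp
  [133,140): 7 bp
  [140,145): 5 bp
  [145,151): 6 bp
  [151,153): 2 bp
  [153,161): 8 bp
  [161,168): 7 bp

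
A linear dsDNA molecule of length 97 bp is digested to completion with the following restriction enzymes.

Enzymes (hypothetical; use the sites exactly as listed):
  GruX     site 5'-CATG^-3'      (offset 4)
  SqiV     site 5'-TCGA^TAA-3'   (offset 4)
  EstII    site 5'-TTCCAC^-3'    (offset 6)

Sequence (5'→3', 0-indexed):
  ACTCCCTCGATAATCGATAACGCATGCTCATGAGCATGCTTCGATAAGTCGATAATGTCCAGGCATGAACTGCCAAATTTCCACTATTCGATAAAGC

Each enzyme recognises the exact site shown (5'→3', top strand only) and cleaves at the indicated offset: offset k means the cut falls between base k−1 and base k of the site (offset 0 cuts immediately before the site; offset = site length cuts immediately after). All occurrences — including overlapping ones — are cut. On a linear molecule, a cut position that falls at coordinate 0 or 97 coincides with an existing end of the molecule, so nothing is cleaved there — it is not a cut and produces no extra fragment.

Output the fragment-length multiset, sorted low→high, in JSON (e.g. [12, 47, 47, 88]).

Scan for sites:
  GruX CATG/4: at [22, 28, 34, 63] ⇒ [26, 32, 38, 67]
  SqiV TCGATAA/4: at [6, 13, 40, 48, 87] ⇒ [10, 17, 44, 52, 91]
  EstII TTCCAC/6: at [78] ⇒ [84]

Pooled cuts: [10, 17, 26, 32, 38, 44, 52, 67, 84, 91]

Fragment lengths:
  [0,10): 10 bp
  [10,17): 7 bp
  [17,26): 9 bp
  [26,32): 6 bp
  [32,38): 6 bp
  [38,44): 6 bp
  [44,52): 8 bp
  [52,67): 15 bp
  [67,84): 17 bp
  [84,91): 7 bp
  [91,97): 6 bp

[6,6,6,6,7,7,8,9,10,15,17]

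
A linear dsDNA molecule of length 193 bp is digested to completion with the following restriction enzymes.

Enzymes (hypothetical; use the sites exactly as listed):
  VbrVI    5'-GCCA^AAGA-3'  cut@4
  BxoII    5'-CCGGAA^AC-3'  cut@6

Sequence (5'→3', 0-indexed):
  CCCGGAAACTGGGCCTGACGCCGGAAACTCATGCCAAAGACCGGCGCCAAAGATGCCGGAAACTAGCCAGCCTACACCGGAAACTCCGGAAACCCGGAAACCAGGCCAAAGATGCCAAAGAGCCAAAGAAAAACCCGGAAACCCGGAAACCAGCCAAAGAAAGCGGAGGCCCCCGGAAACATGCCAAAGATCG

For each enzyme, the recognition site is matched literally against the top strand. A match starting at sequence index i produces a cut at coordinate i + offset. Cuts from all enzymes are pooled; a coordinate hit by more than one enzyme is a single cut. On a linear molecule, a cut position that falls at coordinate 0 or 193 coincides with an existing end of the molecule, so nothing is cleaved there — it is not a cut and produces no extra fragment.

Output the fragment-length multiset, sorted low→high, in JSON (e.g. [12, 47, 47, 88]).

Per-enzyme occurrences:
  VbrVI GCCAAAGA/4: at [32, 45, 104, 113, 121, 152, 182] ⇒ [36, 49, 108, 117, 125, 156, 186]
  BxoII CCGGAAAC/6: at [1, 20, 55, 76, 85, 93, 134, 142, 172] ⇒ [7, 26, 61, 82, 91, 99, 140, 148, 178]

All cut coordinates (distinct, sorted): [7, 26, 36, 49, 61, 82, 91, 99, 108, 117, 125, 140, 148, 156, 178, 186]

Fragment lengths:
  [0,7): 7 bp
  [7,26): 19 bp
  [26,36): 10 bp
  [36,49): 13 bp
  [49,61): 12 bp
  [61,82): 21 bp
  [82,91): 9 bp
  [91,99): 8 bp
  [99,108): 9 bp
  [108,117): 9 bp
  [117,125): 8 bp
  [125,140): 15 bp
  [140,148): 8 bp
  [148,156): 8 bp
  [156,178): 22 bp
  [178,186): 8 bp
  [186,193): 7 bp

[7,7,8,8,8,8,8,9,9,9,10,12,13,15,19,21,22]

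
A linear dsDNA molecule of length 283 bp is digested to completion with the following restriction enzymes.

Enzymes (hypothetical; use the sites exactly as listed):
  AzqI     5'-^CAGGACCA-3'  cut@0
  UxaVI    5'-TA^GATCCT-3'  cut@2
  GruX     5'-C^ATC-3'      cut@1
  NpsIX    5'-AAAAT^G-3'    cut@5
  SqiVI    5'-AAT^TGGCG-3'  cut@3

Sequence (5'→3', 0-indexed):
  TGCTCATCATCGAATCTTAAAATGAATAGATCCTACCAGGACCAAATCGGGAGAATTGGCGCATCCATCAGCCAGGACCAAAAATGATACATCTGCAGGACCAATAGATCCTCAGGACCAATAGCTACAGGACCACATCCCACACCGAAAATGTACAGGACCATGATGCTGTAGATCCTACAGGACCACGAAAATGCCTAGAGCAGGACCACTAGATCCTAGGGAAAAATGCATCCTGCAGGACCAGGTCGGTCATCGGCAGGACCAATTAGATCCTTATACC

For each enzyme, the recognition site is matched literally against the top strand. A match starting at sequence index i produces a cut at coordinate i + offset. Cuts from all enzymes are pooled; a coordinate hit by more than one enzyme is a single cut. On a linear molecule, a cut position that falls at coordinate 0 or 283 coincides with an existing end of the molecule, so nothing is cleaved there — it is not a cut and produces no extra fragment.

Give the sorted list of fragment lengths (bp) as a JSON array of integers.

Per-enzyme occurrences:
  AzqI CAGGACCA/0: at [36, 72, 95, 112, 127, 155, 180, 203, 238, 259] ⇒ [36, 72, 95, 112, 127, 155, 180, 203, 238, 259]
  UxaVI TAGATCCT/2: at [26, 104, 171, 212, 269] ⇒ [28, 106, 173, 214, 271]
  GruX CATC/1: at [4, 7, 61, 65, 89, 135, 231, 253] ⇒ [5, 8, 62, 66, 90, 136, 232, 254]
  NpsIX AAAATG/5: at [18, 80, 147, 190, 225] ⇒ [23, 85, 152, 195, 230]
  SqiVI AATTGGCG/3: at [53] ⇒ [56]

Pooled cuts: [5, 8, 23, 28, 36, 56, 62, 66, 72, 85, 90, 95, 106, 112, 127, 136, 152, 155, 173, 180, 195, 203, 214, 230, 232, 238, 254, 259, 271]

Fragments:
  [0,5): 5 bp
  [5,8): 3 bp
  [8,23): 15 bp
  [23,28): 5 bp
  [28,36): 8 bp
  [36,56): 20 bp
  [56,62): 6 bp
  [62,66): 4 bp
  [66,72): 6 bp
  [72,85): 13 bp
  [85,90): 5 bp
  [90,95): 5 bp
  [95,106): 11 bp
  [106,112): 6 bp
  [112,127): 15 bp
  [127,136): 9 bp
  [136,152): 16 bp
  [152,155): 3 bp
  [155,173): 18 bp
  [173,180): 7 bp
  [180,195): 15 bp
  [195,203): 8 bp
  [203,214): 11 bp
  [214,230): 16 bp
  [230,232): 2 bp
  [232,238): 6 bp
  [238,254): 16 bp
  [254,259): 5 bp
  [259,271): 12 bp
  [271,283): 12 bp

[2,3,3,4,5,5,5,5,5,6,6,6,6,7,8,8,9,11,11,12,12,13,15,15,15,16,16,16,18,20]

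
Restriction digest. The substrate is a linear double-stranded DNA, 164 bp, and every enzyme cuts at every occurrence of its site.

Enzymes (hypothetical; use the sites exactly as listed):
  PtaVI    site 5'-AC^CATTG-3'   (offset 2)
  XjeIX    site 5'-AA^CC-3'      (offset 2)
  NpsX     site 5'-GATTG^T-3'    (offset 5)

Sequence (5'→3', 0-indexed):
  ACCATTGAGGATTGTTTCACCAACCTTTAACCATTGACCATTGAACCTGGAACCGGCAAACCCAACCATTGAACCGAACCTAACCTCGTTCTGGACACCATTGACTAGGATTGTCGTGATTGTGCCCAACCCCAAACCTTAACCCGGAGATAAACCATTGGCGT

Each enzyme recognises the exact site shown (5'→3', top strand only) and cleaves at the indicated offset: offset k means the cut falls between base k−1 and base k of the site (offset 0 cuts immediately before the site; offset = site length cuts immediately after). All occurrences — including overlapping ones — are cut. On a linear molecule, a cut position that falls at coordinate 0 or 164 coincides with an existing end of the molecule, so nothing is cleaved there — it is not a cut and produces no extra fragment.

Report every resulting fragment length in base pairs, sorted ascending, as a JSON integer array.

Per-enzyme occurrences:
  PtaVI (ACCATTG, off=2): starts [0, 29, 36, 64, 96, 153] → cuts [2, 31, 38, 66, 98, 155]
  XjeIX (AACC, off=2): starts [21, 28, 43, 50, 58, 63, 71, 76, 81, 127, 134, 140, 152] → cuts [23, 30, 45, 52, 60, 65, 73, 78, 83, 129, 136, 142, 154]
  NpsX (GATTGT, off=5): starts [9, 108, 117] → cuts [14, 113, 122]

All cut coordinates (distinct, sorted): [2, 14, 23, 30, 31, 38, 45, 52, 60, 65, 66, 73, 78, 83, 98, 113, 122, 129, 136, 142, 154, 155]

Fragment lengths:
  [0,2): 2 bp
  [2,14): 12 bp
  [14,23): 9 bp
  [23,30): 7 bp
  [30,31): 1 bp
  [31,38): 7 bp
  [38,45): 7 bp
  [45,52): 7 bp
  [52,60): 8 bp
  [60,65): 5 bp
  [65,66): 1 bp
  [66,73): 7 bp
  [73,78): 5 bp
  [78,83): 5 bp
  [83,98): 15 bp
  [98,113): 15 bp
  [113,122): 9 bp
  [122,129): 7 bp
  [129,136): 7 bp
  [136,142): 6 bp
  [142,154): 12 bp
  [154,155): 1 bp
  [155,164): 9 bp

[1,1,1,2,5,5,5,6,7,7,7,7,7,7,7,8,9,9,9,12,12,15,15]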